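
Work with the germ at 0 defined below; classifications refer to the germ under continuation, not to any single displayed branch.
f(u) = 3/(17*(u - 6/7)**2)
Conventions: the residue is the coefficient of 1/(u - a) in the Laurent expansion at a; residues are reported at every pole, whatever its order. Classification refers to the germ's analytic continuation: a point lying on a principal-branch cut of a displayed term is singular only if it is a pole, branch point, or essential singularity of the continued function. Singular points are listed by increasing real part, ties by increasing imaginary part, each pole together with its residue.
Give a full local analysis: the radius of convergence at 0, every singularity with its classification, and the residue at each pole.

Radius of convergence at 0: 6/7.
At 6/7: a pole of order 2; residue 0.

Denominator factor (u - 6/7)^2: pole of order 2 at 6/7, modulus 6/7.
The radius of convergence is the smallest modulus among the singular points: 6/7.
At the order-2 pole 6/7 set g(u) = (u - (6/7))^2*f(u) = 3/17.
Order-2 pole: residue = g'(a); g'(6/7) = 0, so the residue is 0.


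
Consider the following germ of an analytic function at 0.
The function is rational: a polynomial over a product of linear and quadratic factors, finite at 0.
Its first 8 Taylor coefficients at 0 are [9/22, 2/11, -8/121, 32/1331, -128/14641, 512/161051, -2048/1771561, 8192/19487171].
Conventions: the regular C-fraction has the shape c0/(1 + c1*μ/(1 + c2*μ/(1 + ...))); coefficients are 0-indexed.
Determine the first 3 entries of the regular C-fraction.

The regular C-fraction coefficients are [9/22, -4/9, 80/99].

Taylor coefficients (read off): a_0 = 9/22, a_1 = 2/11, a_2 = -8/121.
c0 = a_0 = 9/22. Peel one level at a time: if S = 1 + c*μ/S' with S'(0) = 1, then c is the μ-coefficient of S and S' = c*μ/(S - 1).
S_1 = c0/f = 1 + (-4/9)*μ + (320/891)*μ^2 + ...; c1 = -4/9.
S_2 = c1*μ/(S_1 - 1) = 1 + (80/99)*μ + ...; c2 = 80/99.


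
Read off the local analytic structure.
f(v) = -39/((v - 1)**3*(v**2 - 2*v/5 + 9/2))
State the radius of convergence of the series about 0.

Denominator factor (v - 1)^3: pole of order 3 at 1, modulus 1.
Denominator factor (v**2 - 2*v/5 + 9/2): discriminant -446/25, complex-conjugate roots (1/5) + ((1/10)*sqrt(446))*i and (1/5) - ((1/10)*sqrt(446))*i; poles of order 1, moduli (3/2)*sqrt(2) and (3/2)*sqrt(2).
The radius of convergence is the smallest modulus among the singular points: 1.

The radius of convergence is 1.


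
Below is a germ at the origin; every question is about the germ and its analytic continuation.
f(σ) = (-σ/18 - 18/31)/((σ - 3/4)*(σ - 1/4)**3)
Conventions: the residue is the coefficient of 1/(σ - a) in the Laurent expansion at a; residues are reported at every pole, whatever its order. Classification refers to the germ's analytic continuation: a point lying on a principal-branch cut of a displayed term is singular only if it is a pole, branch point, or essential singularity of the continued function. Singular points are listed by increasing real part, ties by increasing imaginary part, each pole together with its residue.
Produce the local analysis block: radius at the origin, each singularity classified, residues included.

Denominator factor (σ - 3/4): pole of order 1 at 3/4, modulus 3/4.
Denominator factor (σ - 1/4)^3: pole of order 3 at 1/4, modulus 1/4.
The radius of convergence is the smallest modulus among the singular points: 1/4.
At the order-3 pole 1/4 set g(σ) = (σ - (1/4))^3*f(σ) = (-σ/18 - 18/31)/(σ - 3/4).
Order-3 pole: residue = g''(a)/2; g''(1/4) = 926/93, so the residue is 463/93.
At the order-1 pole 3/4 set g(σ) = (σ - (3/4))*f(σ) = (-σ/18 - 18/31)/(σ - 1/4)**3.
Simple pole: residue = g(a) at a = 3/4, which is -463/93.
List the singular points by increasing real part (a conjugate pair: the negative imaginary part first).

Radius of convergence at 0: 1/4.
At 1/4: a pole of order 3; residue 463/93.
At 3/4: a pole of order 1; residue -463/93.


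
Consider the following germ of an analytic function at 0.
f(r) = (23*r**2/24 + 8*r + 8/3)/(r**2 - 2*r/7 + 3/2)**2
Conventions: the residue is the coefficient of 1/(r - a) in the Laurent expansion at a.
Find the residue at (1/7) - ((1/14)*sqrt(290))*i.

The factor r**2 - 2*r/7 + 3/2 splits as (r - a)(r - a') with a = (1/7) - ((1/14)*sqrt(290))*i, a' = (1/7) + ((1/14)*sqrt(290))*i. At the order-2 pole a set g(r) = (r - a)^2*f(r) = [23*r**2/24 + 8*r + 8/3] / (r - a')^2.
Order-2 pole: residue = g'(a); g'((1/7) - ((1/14)*sqrt(290))*i) = ((86387/2018400)*sqrt(290))*i, so the residue is ((86387/2018400)*sqrt(290))*i.

The residue is ((86387/2018400)*sqrt(290))*i.


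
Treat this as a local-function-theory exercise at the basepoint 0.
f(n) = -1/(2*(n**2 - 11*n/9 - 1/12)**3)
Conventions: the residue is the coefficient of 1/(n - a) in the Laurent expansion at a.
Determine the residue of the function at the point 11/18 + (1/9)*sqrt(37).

The residue is -(177147/1620896)*sqrt(37).

The factor n**2 - 11*n/9 - 1/12 splits as (n - a)(n - a') with a = 11/18 + (1/9)*sqrt(37), a' = 11/18 - (1/9)*sqrt(37). At the order-3 pole a set g(n) = (n - a)^3*f(n) = [-1/2] / (n - a')^3.
Order-3 pole: residue = g''(a)/2; g''(11/18 + (1/9)*sqrt(37)) = -(177147/810448)*sqrt(37), so the residue is -(177147/1620896)*sqrt(37).


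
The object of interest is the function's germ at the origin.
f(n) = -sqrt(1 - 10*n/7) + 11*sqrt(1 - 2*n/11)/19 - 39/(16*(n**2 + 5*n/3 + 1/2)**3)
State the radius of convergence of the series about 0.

The radius of convergence is 5/6 - (1/6)*sqrt(7).

Denominator factor (n**2 + 5*n/3 + 1/2)^3: discriminant 7/9, real irrational roots -5/6 + (1/6)*sqrt(7) and -5/6 - (1/6)*sqrt(7); poles of order 3, moduli 5/6 - (1/6)*sqrt(7) and 5/6 + (1/6)*sqrt(7).
Branch term (-1)*sqrt(1 - n/(7/10)): its argument vanishes at n = 7/10, a square-root branch point, modulus 7/10.
Branch term (11/19)*sqrt(1 - n/(11/2)): its argument vanishes at n = 11/2, a square-root branch point, modulus 11/2.
The radius of convergence is the smallest modulus among the singular points: 5/6 - (1/6)*sqrt(7).


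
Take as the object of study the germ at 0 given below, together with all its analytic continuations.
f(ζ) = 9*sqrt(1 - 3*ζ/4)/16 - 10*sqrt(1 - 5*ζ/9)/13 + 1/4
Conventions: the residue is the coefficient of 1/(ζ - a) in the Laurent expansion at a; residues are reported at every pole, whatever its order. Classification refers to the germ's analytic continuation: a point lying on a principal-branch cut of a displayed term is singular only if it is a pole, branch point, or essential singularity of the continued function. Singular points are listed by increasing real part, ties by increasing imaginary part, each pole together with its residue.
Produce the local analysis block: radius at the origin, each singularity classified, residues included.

Branch term (-10/13)*sqrt(1 - ζ/(9/5)): its argument vanishes at ζ = 9/5, a square-root branch point, modulus 9/5.
Branch term (9/16)*sqrt(1 - ζ/(4/3)): its argument vanishes at ζ = 4/3, a square-root branch point, modulus 4/3.
The radius of convergence is the smallest modulus among the singular points: 4/3.
List the singular points by increasing real part (a conjugate pair: the negative imaginary part first).

Radius of convergence at 0: 4/3.
At 4/3: an algebraic (square-root) branch point.
At 9/5: an algebraic (square-root) branch point.


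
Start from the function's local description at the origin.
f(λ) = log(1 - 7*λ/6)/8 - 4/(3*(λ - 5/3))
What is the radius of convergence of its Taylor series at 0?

The radius of convergence is 6/7.

Denominator factor (λ - 5/3): pole of order 1 at 5/3, modulus 5/3.
Branch term (1/8)*log(1 - λ/(6/7)): its argument vanishes at λ = 6/7, a logarithmic branch point, modulus 6/7.
The radius of convergence is the smallest modulus among the singular points: 6/7.


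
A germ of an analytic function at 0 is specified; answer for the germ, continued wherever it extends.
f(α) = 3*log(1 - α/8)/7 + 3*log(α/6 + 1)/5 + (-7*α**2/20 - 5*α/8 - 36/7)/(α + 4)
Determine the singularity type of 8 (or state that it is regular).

The point is a logarithmic branch point.

The term (3/7)*log(1 - α/(8)) has argument 1 - 8/(8) = 0 at 8: a logarithmic (infinitely-sheeted) branch point; the remaining terms are analytic or single-valued there.


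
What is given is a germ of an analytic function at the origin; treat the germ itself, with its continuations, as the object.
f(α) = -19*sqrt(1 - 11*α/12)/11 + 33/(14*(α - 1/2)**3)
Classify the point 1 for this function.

The point is a regular point.

Denominator factors: α - 1/2 = 1/2 at α = 1 — none vanishes.
Branch term sqrt(1 - α/(12/11)): argument at 1 is 1/12, nonzero, so 1 is not its branch point (a point on a principal cut is still regular for the continued germ).
So the germ continues analytically to 1.


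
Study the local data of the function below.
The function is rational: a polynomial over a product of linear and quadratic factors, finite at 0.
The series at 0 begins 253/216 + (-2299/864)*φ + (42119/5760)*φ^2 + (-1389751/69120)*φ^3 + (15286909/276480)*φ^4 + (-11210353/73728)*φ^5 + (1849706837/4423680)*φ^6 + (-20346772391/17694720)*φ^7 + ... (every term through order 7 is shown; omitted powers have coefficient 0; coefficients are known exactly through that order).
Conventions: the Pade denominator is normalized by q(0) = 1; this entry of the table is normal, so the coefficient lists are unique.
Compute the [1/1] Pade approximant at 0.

Taylor coefficients needed (read off): a_0 = 253/216, a_1 = -2299/864, a_2 = 42119/5760.
Write the denominator as Q(φ) = 1 + q1*φ. Requiring Q*f - P = O(φ^3) with deg P <= 1 kills the coefficients of φ^2..φ^2 in Q*f:
  φ^2: a_2 + q1*a_1 = 0, i.e. 42119/5760 + (-2299/864)*q1 = 0.
Solving this linear system: q1 = 11487/4180.
The numerator is Q*f truncated at degree 1: P0 = a_0 = 253/216; P1 = a_1 + q1*a_0 = 11449/20520.

The Pade approximant has numerator coefficients [253/216, 11449/20520]; denominator coefficients [1, 11487/4180].


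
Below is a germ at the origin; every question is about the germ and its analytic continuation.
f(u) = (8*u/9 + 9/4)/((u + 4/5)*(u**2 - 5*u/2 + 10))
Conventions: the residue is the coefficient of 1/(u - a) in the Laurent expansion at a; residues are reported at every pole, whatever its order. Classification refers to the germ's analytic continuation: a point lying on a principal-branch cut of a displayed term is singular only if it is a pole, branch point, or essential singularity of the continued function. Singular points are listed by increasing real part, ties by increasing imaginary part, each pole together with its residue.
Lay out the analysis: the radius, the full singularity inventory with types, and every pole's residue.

Radius of convergence at 0: 4/5.
At -4/5: a pole of order 1; residue 1385/11376.
At (5/4) - ((3/4)*sqrt(15))*i: a pole of order 1; residue (-1385/22752) + ((10361/204768)*sqrt(15))*i.
At (5/4) + ((3/4)*sqrt(15))*i: a pole of order 1; residue (-1385/22752) - ((10361/204768)*sqrt(15))*i.


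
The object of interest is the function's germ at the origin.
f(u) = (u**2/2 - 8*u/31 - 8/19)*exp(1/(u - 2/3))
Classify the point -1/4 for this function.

The point is a regular point.

There is no denominator, hence no pole anywhere.
The essential point of exp(1/(u - (2/3))) is 2/3, not -1/4.
So the germ continues analytically to -1/4.


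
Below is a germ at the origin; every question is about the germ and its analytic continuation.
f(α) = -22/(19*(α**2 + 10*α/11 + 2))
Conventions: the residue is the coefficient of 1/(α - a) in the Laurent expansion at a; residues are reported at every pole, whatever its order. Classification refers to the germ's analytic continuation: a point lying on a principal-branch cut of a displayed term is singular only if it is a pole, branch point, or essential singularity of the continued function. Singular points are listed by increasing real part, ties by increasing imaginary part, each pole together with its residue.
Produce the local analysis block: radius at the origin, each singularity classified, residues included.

Radius of convergence at 0: sqrt(2).
At (-5/11) - ((1/11)*sqrt(217))*i: a pole of order 1; residue -((121/4123)*sqrt(217))*i.
At (-5/11) + ((1/11)*sqrt(217))*i: a pole of order 1; residue ((121/4123)*sqrt(217))*i.

Denominator factor (α**2 + 10*α/11 + 2): discriminant -868/121, complex-conjugate roots (-5/11) + ((1/11)*sqrt(217))*i and (-5/11) - ((1/11)*sqrt(217))*i; poles of order 1, moduli sqrt(2) and sqrt(2).
The radius of convergence is the smallest modulus among the singular points: sqrt(2).
The factor α**2 + 10*α/11 + 2 splits as (α - a)(α - a') with a = (-5/11) - ((1/11)*sqrt(217))*i, a' = (-5/11) + ((1/11)*sqrt(217))*i. At the order-1 pole a set g(α) = (α - a)*f(α) = [-22/19] / (α - a').
Simple pole: residue = g(a) at a = (-5/11) - ((1/11)*sqrt(217))*i, which is -((121/4123)*sqrt(217))*i.
The factor α**2 + 10*α/11 + 2 splits as (α - a)(α - a') with a = (-5/11) + ((1/11)*sqrt(217))*i, a' = (-5/11) - ((1/11)*sqrt(217))*i. At the order-1 pole a set g(α) = (α - a)*f(α) = [-22/19] / (α - a').
Simple pole: residue = g(a) at a = (-5/11) + ((1/11)*sqrt(217))*i, which is ((121/4123)*sqrt(217))*i.
List the singular points by increasing real part (a conjugate pair: the negative imaginary part first).


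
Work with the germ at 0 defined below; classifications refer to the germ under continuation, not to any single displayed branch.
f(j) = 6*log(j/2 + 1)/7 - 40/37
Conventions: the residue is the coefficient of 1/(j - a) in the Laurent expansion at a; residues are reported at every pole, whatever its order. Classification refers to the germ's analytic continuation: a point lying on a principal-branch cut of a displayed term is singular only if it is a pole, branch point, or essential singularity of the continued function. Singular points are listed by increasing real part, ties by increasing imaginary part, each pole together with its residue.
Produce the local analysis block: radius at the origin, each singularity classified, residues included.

Radius of convergence at 0: 2.
At -2: a logarithmic branch point.

Branch term (6/7)*log(1 - j/(-2)): its argument vanishes at j = -2, a logarithmic branch point, modulus 2.
The radius of convergence is the smallest modulus among the singular points: 2.


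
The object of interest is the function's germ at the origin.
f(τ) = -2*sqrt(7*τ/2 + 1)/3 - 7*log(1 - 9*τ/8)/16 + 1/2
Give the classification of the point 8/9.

The term (-7/16)*log(1 - τ/(8/9)) has argument 1 - 8/9/(8/9) = 0 at 8/9: a logarithmic (infinitely-sheeted) branch point; the remaining terms are analytic or single-valued there.

The point is a logarithmic branch point.


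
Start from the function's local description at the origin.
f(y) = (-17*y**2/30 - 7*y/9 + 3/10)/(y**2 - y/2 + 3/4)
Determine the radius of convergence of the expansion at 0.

The radius of convergence is (1/2)*sqrt(3).

Denominator factor (y**2 - y/2 + 3/4): discriminant -11/4, complex-conjugate roots (1/4) + ((1/4)*sqrt(11))*i and (1/4) - ((1/4)*sqrt(11))*i; poles of order 1, moduli (1/2)*sqrt(3) and (1/2)*sqrt(3).
The radius of convergence is the smallest modulus among the singular points: (1/2)*sqrt(3).


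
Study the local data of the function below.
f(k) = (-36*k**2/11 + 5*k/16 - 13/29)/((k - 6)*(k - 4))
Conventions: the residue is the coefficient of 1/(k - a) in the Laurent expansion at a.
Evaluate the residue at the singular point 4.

At the order-1 pole 4 set g(k) = (k - (4))*f(k) = (-36*k**2/11 + 5*k/16 - 13/29)/(k - 6).
Simple pole: residue = g(a) at a = 4, which is 65793/2552.

The residue is 65793/2552.


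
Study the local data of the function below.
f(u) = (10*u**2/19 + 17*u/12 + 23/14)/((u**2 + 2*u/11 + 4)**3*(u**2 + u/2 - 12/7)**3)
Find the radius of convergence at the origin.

Denominator factor (u**2 + u/2 - 12/7)^3: discriminant 199/28, real irrational roots -1/4 + (1/28)*sqrt(1393) and -1/4 - (1/28)*sqrt(1393); poles of order 3, moduli -1/4 + (1/28)*sqrt(1393) and 1/4 + (1/28)*sqrt(1393).
Denominator factor (u**2 + 2*u/11 + 4)^3: discriminant -1932/121, complex-conjugate roots (-1/11) + ((1/11)*sqrt(483))*i and (-1/11) - ((1/11)*sqrt(483))*i; poles of order 3, moduli 2 and 2.
The radius of convergence is the smallest modulus among the singular points: -1/4 + (1/28)*sqrt(1393).

The radius of convergence is -1/4 + (1/28)*sqrt(1393).


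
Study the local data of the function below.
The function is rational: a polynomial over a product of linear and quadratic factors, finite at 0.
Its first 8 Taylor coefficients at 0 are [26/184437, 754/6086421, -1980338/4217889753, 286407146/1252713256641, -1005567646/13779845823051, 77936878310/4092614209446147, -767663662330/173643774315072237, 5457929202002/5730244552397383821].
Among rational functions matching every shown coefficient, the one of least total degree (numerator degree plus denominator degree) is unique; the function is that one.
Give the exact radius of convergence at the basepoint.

The radius of convergence is 11/2.

No rational of total degree below 6 reproduces all 8 coefficients; solving the [2/4] Pade equations on them gives f(y) = (-11*y**2/7 + 26*y/33 + 13/23)/((y + 11/2)*(y + 9)**3), whose expansion matches every shown term.
Denominator factor (y + 11/2): pole of order 1 at -11/2, modulus 11/2.
Denominator factor (y + 9)^3: pole of order 3 at -9, modulus 9.
The radius of convergence is the smallest modulus among the singular points: 11/2.


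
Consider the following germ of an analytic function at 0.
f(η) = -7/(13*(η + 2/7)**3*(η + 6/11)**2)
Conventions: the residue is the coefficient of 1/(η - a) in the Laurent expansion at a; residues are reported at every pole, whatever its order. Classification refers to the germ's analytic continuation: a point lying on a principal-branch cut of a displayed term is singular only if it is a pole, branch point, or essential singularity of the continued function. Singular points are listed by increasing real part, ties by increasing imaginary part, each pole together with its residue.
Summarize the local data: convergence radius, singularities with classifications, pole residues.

Radius of convergence at 0: 2/7.
At -6/11: a pole of order 2; residue 738213861/2080000.
At -2/7: a pole of order 3; residue -738213861/2080000.

Denominator factor (η + 2/7)^3: pole of order 3 at -2/7, modulus 2/7.
Denominator factor (η + 6/11)^2: pole of order 2 at -6/11, modulus 6/11.
The radius of convergence is the smallest modulus among the singular points: 2/7.
At the order-2 pole -6/11 set g(η) = (η - (-6/11))^2*f(η) = -7/(13*(η + 2/7)**3).
Order-2 pole: residue = g'(a); g'(-6/11) = 738213861/2080000, so the residue is 738213861/2080000.
At the order-3 pole -2/7 set g(η) = (η - (-2/7))^3*f(η) = -7/(13*(η + 6/11)**2).
Order-3 pole: residue = g''(a)/2; g''(-2/7) = -738213861/1040000, so the residue is -738213861/2080000.
List the singular points by increasing real part (a conjugate pair: the negative imaginary part first).


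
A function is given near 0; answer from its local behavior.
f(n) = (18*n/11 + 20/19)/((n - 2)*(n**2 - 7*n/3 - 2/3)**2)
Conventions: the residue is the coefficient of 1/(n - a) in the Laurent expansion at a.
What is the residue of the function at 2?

At the order-1 pole 2 set g(n) = (n - (2))*f(n) = (18*n/11 + 20/19)/(n**2 - 7*n/3 - 2/3)**2.
Simple pole: residue = g(a) at a = 2, which is 1017/418.

The residue is 1017/418.


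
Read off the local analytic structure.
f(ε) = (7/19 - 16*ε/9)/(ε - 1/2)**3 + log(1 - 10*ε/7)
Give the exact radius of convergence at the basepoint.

The radius of convergence is 1/2.

Denominator factor (ε - 1/2)^3: pole of order 3 at 1/2, modulus 1/2.
Branch term (1)*log(1 - ε/(7/10)): its argument vanishes at ε = 7/10, a logarithmic branch point, modulus 7/10.
The radius of convergence is the smallest modulus among the singular points: 1/2.


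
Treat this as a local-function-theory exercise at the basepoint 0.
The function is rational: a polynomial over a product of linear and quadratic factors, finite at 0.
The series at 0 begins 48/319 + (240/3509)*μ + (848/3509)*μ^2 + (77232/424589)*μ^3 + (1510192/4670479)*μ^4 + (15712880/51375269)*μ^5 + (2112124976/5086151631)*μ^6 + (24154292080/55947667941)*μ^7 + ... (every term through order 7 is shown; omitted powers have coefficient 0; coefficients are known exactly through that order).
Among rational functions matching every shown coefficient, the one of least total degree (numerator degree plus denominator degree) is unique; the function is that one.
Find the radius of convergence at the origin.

No rational of total degree below 5 reproduces all 8 coefficients; solving the [0/5] Pade equations on them gives f(μ) = 36/(29*(μ + 11/3)*(μ**2 + 6*μ/11 - 3/2)**2), whose expansion matches every shown term.
Denominator factor (μ**2 + 6*μ/11 - 3/2)^2: discriminant 762/121, real irrational roots -3/11 + (1/22)*sqrt(762) and -3/11 - (1/22)*sqrt(762); poles of order 2, moduli -3/11 + (1/22)*sqrt(762) and 3/11 + (1/22)*sqrt(762).
Denominator factor (μ + 11/3): pole of order 1 at -11/3, modulus 11/3.
The radius of convergence is the smallest modulus among the singular points: -3/11 + (1/22)*sqrt(762).

The radius of convergence is -3/11 + (1/22)*sqrt(762).


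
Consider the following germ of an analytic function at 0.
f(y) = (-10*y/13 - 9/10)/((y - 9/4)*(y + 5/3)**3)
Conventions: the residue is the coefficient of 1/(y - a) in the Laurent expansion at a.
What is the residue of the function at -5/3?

At the order-3 pole -5/3 set g(y) = (y - (-5/3))^3*f(y) = (-10*y/13 - 9/10)/(y - 9/4).
Order-3 pole: residue = g''(a)/2; g''(-5/3) = 590976/6748495, so the residue is 295488/6748495.

The residue is 295488/6748495.


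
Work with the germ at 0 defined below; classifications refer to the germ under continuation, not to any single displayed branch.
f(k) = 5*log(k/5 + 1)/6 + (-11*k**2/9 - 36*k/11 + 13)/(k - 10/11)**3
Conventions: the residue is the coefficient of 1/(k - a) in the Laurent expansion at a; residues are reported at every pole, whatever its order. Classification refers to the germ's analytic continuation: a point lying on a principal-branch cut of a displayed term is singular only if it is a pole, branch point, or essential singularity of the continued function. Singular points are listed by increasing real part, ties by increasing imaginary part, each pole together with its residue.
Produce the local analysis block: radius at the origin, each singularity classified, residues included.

Radius of convergence at 0: 10/11.
At -5: a logarithmic branch point.
At 10/11: a pole of order 3; residue -11/9.

Denominator factor (k - 10/11)^3: pole of order 3 at 10/11, modulus 10/11.
Branch term (5/6)*log(1 - k/(-5)): its argument vanishes at k = -5, a logarithmic branch point, modulus 5.
The radius of convergence is the smallest modulus among the singular points: 10/11.
The branch term is analytic at 10/11 and contributes nothing to the residue; only the rational part matters.
At the order-3 pole 10/11 set g(k) = (k - (10/11))^3*(rational part) = -11*k**2/9 - 36*k/11 + 13.
Order-3 pole: residue = g''(a)/2; g''(10/11) = -22/9, so the residue is -11/9.
List the singular points by increasing real part (a conjugate pair: the negative imaginary part first).


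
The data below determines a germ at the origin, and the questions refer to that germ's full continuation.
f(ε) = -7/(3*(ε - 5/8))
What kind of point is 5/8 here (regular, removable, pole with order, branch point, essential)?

The denominator factor ε - 5/8 vanishes at 5/8 and appears to the power 1; the numerator there equals -7/3, nonzero, and no other factor vanishes.
Hence a pole whose order is the multiplicity, 1.

The point is a pole of order 1.


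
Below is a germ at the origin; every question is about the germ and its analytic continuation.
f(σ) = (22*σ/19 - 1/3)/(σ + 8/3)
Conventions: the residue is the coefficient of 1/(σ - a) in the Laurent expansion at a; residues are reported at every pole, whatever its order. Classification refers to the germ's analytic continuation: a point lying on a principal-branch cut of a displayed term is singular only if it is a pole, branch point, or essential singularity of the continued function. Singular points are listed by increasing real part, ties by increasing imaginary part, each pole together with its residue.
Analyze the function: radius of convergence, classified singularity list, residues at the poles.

Radius of convergence at 0: 8/3.
At -8/3: a pole of order 1; residue -65/19.

Denominator factor (σ + 8/3): pole of order 1 at -8/3, modulus 8/3.
The radius of convergence is the smallest modulus among the singular points: 8/3.
At the order-1 pole -8/3 set g(σ) = (σ - (-8/3))*f(σ) = 22*σ/19 - 1/3.
Simple pole: residue = g(a) at a = -8/3, which is -65/19.


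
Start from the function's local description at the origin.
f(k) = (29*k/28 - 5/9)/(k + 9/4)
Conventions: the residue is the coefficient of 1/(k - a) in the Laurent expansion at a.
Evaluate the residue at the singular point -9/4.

The residue is -2909/1008.

At the order-1 pole -9/4 set g(k) = (k - (-9/4))*f(k) = 29*k/28 - 5/9.
Simple pole: residue = g(a) at a = -9/4, which is -2909/1008.


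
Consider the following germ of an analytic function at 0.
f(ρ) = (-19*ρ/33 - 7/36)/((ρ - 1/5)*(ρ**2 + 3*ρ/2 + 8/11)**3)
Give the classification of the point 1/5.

The point is a pole of order 1.

The denominator factor ρ - 1/5 vanishes at 1/5 and appears to the power 1; the numerator there equals -613/1980, nonzero, and no other factor vanishes.
Hence a pole whose order is the multiplicity, 1.


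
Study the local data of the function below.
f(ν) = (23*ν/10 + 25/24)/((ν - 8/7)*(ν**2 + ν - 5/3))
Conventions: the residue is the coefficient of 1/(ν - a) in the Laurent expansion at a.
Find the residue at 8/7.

The residue is 21581/4600.

At the order-1 pole 8/7 set g(ν) = (ν - (8/7))*f(ν) = (23*ν/10 + 25/24)/(ν**2 + ν - 5/3).
Simple pole: residue = g(a) at a = 8/7, which is 21581/4600.


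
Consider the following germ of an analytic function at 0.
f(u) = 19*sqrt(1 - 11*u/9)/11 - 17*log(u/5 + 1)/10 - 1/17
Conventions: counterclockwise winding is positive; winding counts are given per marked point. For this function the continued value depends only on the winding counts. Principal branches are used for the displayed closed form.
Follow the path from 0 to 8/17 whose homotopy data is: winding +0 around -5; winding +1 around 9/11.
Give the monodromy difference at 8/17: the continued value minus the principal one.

The rational part is single-valued and drops out of the difference; each branch term changes only by its own monodromy.
(19/11)*sqrt(1 - u/(9/11)): winding +1 is odd, the square root flips sign, contributing -2*(19/11)*sqrt(1 - (8/17)/(9/11)) = -2*(19/11)*sqrt(65/153) = -(38/561)*sqrt(1105).
(-17/10)*log(1 - u/(-5)): winding 0 around -5, so this term returns to its principal value, contribution 0.
Summing the contributions at u = 8/17 gives -(38/561)*sqrt(1105).

Continued minus principal equals -(38/561)*sqrt(1105).


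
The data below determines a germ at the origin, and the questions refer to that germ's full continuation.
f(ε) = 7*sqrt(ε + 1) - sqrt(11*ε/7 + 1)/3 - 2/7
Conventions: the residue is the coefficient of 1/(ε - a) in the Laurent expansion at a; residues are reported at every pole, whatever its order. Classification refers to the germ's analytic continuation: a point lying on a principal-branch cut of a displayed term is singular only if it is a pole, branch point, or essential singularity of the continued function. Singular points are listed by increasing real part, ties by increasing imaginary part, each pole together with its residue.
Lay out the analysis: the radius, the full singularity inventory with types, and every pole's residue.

Radius of convergence at 0: 7/11.
At -1: an algebraic (square-root) branch point.
At -7/11: an algebraic (square-root) branch point.

Branch term (-1/3)*sqrt(1 - ε/(-7/11)): its argument vanishes at ε = -7/11, a square-root branch point, modulus 7/11.
Branch term (7)*sqrt(1 - ε/(-1)): its argument vanishes at ε = -1, a square-root branch point, modulus 1.
The radius of convergence is the smallest modulus among the singular points: 7/11.
List the singular points by increasing real part (a conjugate pair: the negative imaginary part first).


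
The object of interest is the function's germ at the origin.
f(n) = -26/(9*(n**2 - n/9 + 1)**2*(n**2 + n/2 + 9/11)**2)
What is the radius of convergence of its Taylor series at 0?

Denominator factor (n**2 - n/9 + 1)^2: discriminant -323/81, complex-conjugate roots (1/18) + ((1/18)*sqrt(323))*i and (1/18) - ((1/18)*sqrt(323))*i; poles of order 2, moduli 1 and 1.
Denominator factor (n**2 + n/2 + 9/11)^2: discriminant -133/44, complex-conjugate roots (-1/4) + ((1/44)*sqrt(1463))*i and (-1/4) - ((1/44)*sqrt(1463))*i; poles of order 2, moduli (3/11)*sqrt(11) and (3/11)*sqrt(11).
The radius of convergence is the smallest modulus among the singular points: (3/11)*sqrt(11).

The radius of convergence is (3/11)*sqrt(11).


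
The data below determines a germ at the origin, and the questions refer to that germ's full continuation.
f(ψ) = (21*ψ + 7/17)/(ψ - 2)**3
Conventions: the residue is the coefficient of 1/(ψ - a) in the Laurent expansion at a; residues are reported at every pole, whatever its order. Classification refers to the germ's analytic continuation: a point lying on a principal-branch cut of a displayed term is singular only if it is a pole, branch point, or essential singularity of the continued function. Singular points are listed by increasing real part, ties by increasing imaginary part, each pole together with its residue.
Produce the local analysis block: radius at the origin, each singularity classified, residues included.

Denominator factor (ψ - 2)^3: pole of order 3 at 2, modulus 2.
The radius of convergence is the smallest modulus among the singular points: 2.
At the order-3 pole 2 set g(ψ) = (ψ - (2))^3*f(ψ) = 21*ψ + 7/17.
Order-3 pole: residue = g''(a)/2; g''(2) = 0, so the residue is 0.

Radius of convergence at 0: 2.
At 2: a pole of order 3; residue 0.


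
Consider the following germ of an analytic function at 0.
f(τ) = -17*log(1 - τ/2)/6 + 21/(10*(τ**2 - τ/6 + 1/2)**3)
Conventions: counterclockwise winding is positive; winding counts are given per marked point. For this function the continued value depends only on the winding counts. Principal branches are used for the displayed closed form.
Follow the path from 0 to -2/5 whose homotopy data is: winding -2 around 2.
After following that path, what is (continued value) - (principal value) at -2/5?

The rational part is single-valued and drops out of the difference; each branch term changes only by its own monodromy.
(-17/6)*log(1 - τ/(2)): each positive loop around 2 adds 2*pi*i to the log, so winding -2 contributes (-17/6)*(-2)*2*pi*i = (34/3)*pi*i.
Summing the contributions at τ = -2/5 gives (34/3)*pi*i.

Continued minus principal equals (34/3)*pi*i.


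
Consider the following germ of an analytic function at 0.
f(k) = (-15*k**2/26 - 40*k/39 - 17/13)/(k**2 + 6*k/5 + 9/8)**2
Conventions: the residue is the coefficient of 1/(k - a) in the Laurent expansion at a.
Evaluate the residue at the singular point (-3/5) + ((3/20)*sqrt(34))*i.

The factor k**2 + 6*k/5 + 9/8 splits as (k - a)(k - a') with a = (-3/5) + ((3/20)*sqrt(34))*i, a' = (-3/5) - ((3/20)*sqrt(34))*i. At the order-2 pole a set g(k) = (k - a)^2*f(k) = [-15*k**2/26 - 40*k/39 - 17/13] / (k - a')^2.
Order-2 pole: residue = g'(a); g'((-3/5) + ((3/20)*sqrt(34))*i) = ((3875/45084)*sqrt(34))*i, so the residue is ((3875/45084)*sqrt(34))*i.

The residue is ((3875/45084)*sqrt(34))*i.


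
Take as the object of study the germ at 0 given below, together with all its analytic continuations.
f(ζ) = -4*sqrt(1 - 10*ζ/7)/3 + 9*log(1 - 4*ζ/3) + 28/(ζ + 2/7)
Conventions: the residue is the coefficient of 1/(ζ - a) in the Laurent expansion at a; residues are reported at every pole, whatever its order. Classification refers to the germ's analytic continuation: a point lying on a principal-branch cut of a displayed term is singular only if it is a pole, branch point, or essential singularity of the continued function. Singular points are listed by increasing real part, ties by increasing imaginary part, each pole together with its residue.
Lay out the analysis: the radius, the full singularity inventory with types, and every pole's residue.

Denominator factor (ζ + 2/7): pole of order 1 at -2/7, modulus 2/7.
Branch term (-4/3)*sqrt(1 - ζ/(7/10)): its argument vanishes at ζ = 7/10, a square-root branch point, modulus 7/10.
Branch term (9)*log(1 - ζ/(3/4)): its argument vanishes at ζ = 3/4, a logarithmic branch point, modulus 3/4.
The radius of convergence is the smallest modulus among the singular points: 2/7.
The branch terms are analytic at -2/7 and contribute nothing to the residue; only the rational part matters.
At the order-1 pole -2/7 set g(ζ) = (ζ - (-2/7))*(rational part) = 28.
Simple pole: residue = g(a) at a = -2/7, which is 28.
List the singular points by increasing real part (a conjugate pair: the negative imaginary part first).

Radius of convergence at 0: 2/7.
At -2/7: a pole of order 1; residue 28.
At 7/10: an algebraic (square-root) branch point.
At 3/4: a logarithmic branch point.


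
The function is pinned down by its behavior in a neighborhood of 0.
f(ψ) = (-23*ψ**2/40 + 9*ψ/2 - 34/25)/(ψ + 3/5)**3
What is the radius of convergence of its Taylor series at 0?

The radius of convergence is 3/5.

Denominator factor (ψ + 3/5)^3: pole of order 3 at -3/5, modulus 3/5.
The radius of convergence is the smallest modulus among the singular points: 3/5.


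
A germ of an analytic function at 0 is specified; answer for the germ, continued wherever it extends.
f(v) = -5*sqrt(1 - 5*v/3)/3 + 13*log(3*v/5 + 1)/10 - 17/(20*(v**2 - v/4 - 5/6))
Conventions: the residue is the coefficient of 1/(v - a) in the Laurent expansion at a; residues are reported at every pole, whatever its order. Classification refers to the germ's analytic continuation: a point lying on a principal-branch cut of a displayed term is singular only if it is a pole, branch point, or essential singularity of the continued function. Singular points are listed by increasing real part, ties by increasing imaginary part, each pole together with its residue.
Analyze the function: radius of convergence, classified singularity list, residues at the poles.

Denominator factor (v**2 - v/4 - 5/6): discriminant 163/48, real irrational roots 1/8 + (1/24)*sqrt(489) and 1/8 - (1/24)*sqrt(489); poles of order 1, moduli 1/8 + (1/24)*sqrt(489) and -1/8 + (1/24)*sqrt(489).
Branch term (13/10)*log(1 - v/(-5/3)): its argument vanishes at v = -5/3, a logarithmic branch point, modulus 5/3.
Branch term (-5/3)*sqrt(1 - v/(3/5)): its argument vanishes at v = 3/5, a square-root branch point, modulus 3/5.
The radius of convergence is the smallest modulus among the singular points: 3/5.
The branch terms are analytic at 1/8 - (1/24)*sqrt(489) and contribute nothing to the residue; only the rational part matters.
The factor v**2 - v/4 - 5/6 splits as (v - a)(v - a') with a = 1/8 - (1/24)*sqrt(489), a' = 1/8 + (1/24)*sqrt(489). At the order-1 pole a set g(v) = (v - a)*(rational part) = [-17/20] / (v - a').
Simple pole: residue = g(a) at a = 1/8 - (1/24)*sqrt(489), which is (17/815)*sqrt(489).
The branch terms are analytic at 1/8 + (1/24)*sqrt(489) and contribute nothing to the residue; only the rational part matters.
The factor v**2 - v/4 - 5/6 splits as (v - a)(v - a') with a = 1/8 + (1/24)*sqrt(489), a' = 1/8 - (1/24)*sqrt(489). At the order-1 pole a set g(v) = (v - a)*(rational part) = [-17/20] / (v - a').
Simple pole: residue = g(a) at a = 1/8 + (1/24)*sqrt(489), which is -(17/815)*sqrt(489).
List the singular points by increasing real part (a conjugate pair: the negative imaginary part first).

Radius of convergence at 0: 3/5.
At -5/3: a logarithmic branch point.
At 1/8 - (1/24)*sqrt(489): a pole of order 1; residue (17/815)*sqrt(489).
At 3/5: an algebraic (square-root) branch point.
At 1/8 + (1/24)*sqrt(489): a pole of order 1; residue -(17/815)*sqrt(489).


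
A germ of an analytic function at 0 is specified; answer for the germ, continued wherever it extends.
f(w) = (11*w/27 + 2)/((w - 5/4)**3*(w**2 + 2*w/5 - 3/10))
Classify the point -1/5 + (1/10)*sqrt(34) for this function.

The point is a pole of order 1.

The denominator factor w**2 + 2*w/5 - 3/10 vanishes at -1/5 + (1/10)*sqrt(34) and appears to the power 1; the numerator there equals 259/135 + (11/270)*sqrt(34), nonzero, and no other factor vanishes.
Hence a pole whose order is the multiplicity, 1.


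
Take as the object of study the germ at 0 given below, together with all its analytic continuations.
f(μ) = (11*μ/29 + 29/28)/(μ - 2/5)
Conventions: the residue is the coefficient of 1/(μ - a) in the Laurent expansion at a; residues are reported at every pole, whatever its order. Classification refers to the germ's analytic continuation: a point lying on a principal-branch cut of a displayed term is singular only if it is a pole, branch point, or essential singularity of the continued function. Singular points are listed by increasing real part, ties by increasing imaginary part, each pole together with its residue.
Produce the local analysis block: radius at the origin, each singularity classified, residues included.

Radius of convergence at 0: 2/5.
At 2/5: a pole of order 1; residue 4821/4060.

Denominator factor (μ - 2/5): pole of order 1 at 2/5, modulus 2/5.
The radius of convergence is the smallest modulus among the singular points: 2/5.
At the order-1 pole 2/5 set g(μ) = (μ - (2/5))*f(μ) = 11*μ/29 + 29/28.
Simple pole: residue = g(a) at a = 2/5, which is 4821/4060.


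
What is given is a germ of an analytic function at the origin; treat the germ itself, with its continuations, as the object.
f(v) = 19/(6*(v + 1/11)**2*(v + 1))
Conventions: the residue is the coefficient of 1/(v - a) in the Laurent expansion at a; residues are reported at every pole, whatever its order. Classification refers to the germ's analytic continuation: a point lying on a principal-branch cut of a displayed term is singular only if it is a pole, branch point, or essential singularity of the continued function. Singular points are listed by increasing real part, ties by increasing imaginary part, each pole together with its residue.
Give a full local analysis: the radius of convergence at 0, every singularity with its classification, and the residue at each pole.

Denominator factor (v + 1): pole of order 1 at -1, modulus 1.
Denominator factor (v + 1/11)^2: pole of order 2 at -1/11, modulus 1/11.
The radius of convergence is the smallest modulus among the singular points: 1/11.
At the order-1 pole -1 set g(v) = (v - (-1))*f(v) = 19/(6*(v + 1/11)**2).
Simple pole: residue = g(a) at a = -1, which is 2299/600.
At the order-2 pole -1/11 set g(v) = (v - (-1/11))^2*f(v) = 19/(6*(v + 1)).
Order-2 pole: residue = g'(a); g'(-1/11) = -2299/600, so the residue is -2299/600.
List the singular points by increasing real part (a conjugate pair: the negative imaginary part first).

Radius of convergence at 0: 1/11.
At -1: a pole of order 1; residue 2299/600.
At -1/11: a pole of order 2; residue -2299/600.


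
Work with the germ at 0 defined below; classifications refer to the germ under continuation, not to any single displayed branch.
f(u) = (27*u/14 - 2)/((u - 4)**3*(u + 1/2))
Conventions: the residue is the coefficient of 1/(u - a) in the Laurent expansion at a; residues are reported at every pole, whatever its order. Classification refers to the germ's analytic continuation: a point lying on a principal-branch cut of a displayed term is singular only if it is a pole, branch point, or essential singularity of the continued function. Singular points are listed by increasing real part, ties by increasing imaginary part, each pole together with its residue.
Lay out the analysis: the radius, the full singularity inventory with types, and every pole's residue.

Denominator factor (u - 4)^3: pole of order 3 at 4, modulus 4.
Denominator factor (u + 1/2): pole of order 1 at -1/2, modulus 1/2.
The radius of convergence is the smallest modulus among the singular points: 1/2.
At the order-1 pole -1/2 set g(u) = (u - (-1/2))*f(u) = (27*u/14 - 2)/(u - 4)**3.
Simple pole: residue = g(a) at a = -1/2, which is 166/5103.
At the order-3 pole 4 set g(u) = (u - (4))^3*f(u) = (27*u/14 - 2)/(u + 1/2).
Order-3 pole: residue = g''(a)/2; g''(4) = -332/5103, so the residue is -166/5103.
List the singular points by increasing real part (a conjugate pair: the negative imaginary part first).

Radius of convergence at 0: 1/2.
At -1/2: a pole of order 1; residue 166/5103.
At 4: a pole of order 3; residue -166/5103.
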